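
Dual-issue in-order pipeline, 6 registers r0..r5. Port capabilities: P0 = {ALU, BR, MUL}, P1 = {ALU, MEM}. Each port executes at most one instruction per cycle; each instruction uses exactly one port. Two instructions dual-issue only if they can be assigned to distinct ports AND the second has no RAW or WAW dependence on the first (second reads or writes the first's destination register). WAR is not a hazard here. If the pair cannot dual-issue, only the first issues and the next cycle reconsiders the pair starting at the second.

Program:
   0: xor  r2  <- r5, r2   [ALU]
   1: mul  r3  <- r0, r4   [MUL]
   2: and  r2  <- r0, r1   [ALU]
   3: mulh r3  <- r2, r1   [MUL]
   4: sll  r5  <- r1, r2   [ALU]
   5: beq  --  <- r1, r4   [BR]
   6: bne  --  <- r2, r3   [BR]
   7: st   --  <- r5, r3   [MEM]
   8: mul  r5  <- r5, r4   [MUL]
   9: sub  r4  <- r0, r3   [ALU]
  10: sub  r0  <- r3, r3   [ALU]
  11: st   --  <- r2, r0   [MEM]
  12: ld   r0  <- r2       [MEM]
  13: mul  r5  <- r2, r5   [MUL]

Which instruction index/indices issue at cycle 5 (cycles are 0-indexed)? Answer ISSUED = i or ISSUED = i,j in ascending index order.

#0 head=0: xor;mul i0,i1 dual
#1 head=2: and i2 RAW r2
#2 head=3: mulh;sll i3,i4 dual
#3 head=5: beq i5 no-port BR/BR
#4 head=6: bne;st i6,i7 dual
#5 head=8: mul;sub i8,i9 dual
#6 head=10: sub i10 RAW r0
#7 head=11: st i11 no-port MEM/MEM
#8 head=12: ld;mul i12,i13 dual

ISSUED = 8,9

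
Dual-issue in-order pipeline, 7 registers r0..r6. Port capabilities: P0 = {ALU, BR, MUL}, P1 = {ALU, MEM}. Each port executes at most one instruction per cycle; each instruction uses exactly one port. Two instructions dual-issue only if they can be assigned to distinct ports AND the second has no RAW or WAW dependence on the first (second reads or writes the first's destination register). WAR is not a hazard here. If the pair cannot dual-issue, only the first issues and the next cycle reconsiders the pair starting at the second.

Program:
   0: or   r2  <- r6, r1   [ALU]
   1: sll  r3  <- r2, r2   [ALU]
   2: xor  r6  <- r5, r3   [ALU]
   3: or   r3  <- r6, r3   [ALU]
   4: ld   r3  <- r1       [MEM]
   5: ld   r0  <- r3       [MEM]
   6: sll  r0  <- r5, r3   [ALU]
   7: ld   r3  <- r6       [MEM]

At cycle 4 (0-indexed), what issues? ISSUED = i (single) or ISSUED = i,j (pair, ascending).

c0: i0 or.ALU  RAW r2
c1: i1 sll.ALU  RAW r3
c2: i2 xor.ALU  RAW r6
c3: i3 or.ALU  WAW r3
c4: i4 ld.MEM  no-port MEM/MEM
c5: i5 ld.MEM  WAW r0
c6: i6+i7 sll.ALU ld.MEM  pair

ISSUED = 4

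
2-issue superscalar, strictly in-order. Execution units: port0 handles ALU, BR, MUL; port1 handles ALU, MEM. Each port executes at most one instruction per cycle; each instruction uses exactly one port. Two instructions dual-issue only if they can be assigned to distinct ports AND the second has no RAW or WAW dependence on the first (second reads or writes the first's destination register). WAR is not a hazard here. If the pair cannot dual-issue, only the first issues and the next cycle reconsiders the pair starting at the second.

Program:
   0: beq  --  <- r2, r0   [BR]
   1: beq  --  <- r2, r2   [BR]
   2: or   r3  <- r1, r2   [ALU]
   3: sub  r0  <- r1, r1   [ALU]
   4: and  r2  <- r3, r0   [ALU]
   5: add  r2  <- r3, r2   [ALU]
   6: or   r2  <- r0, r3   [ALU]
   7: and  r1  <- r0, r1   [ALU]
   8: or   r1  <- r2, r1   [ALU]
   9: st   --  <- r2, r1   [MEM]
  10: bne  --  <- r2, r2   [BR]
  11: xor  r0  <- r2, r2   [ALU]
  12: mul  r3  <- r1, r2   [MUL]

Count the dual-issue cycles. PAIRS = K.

PAIRS = 4

t=0 i0:beq ; no-port BR/BR
t=1 i1,i2:beq;or ; dual
t=2 i3:sub ; RAW r0
t=3 i4:and ; RAW+WAW r2
t=4 i5:add ; WAW r2
t=5 i6,i7:or;and ; dual
t=6 i8:or ; RAW r1
t=7 i9,i10:st;bne ; dual
t=8 i11,i12:xor;mul ; dual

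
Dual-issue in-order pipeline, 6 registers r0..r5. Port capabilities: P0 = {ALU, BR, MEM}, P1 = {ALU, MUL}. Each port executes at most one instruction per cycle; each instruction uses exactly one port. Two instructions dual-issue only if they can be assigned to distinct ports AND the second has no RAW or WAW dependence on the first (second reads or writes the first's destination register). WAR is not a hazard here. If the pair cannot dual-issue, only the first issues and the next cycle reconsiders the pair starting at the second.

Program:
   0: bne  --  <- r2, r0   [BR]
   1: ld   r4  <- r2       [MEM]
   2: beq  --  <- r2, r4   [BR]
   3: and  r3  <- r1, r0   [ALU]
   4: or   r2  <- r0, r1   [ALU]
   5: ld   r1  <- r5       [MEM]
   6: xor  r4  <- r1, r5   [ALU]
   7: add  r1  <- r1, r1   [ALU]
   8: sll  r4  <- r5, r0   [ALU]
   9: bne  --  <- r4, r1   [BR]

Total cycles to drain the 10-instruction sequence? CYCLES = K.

[0] i0  bne.BR  -- no-port BR/MEM
[1] i1  ld.MEM  -- no-port MEM/BR
[2] i2+i3  beq.BR;and.ALU  -- 2-wide
[3] i4+i5  or.ALU;ld.MEM  -- 2-wide
[4] i6+i7  xor.ALU;add.ALU  -- 2-wide
[5] i8  sll.ALU  -- RAW r4
[6] i9  bne.BR  -- tail

CYCLES = 7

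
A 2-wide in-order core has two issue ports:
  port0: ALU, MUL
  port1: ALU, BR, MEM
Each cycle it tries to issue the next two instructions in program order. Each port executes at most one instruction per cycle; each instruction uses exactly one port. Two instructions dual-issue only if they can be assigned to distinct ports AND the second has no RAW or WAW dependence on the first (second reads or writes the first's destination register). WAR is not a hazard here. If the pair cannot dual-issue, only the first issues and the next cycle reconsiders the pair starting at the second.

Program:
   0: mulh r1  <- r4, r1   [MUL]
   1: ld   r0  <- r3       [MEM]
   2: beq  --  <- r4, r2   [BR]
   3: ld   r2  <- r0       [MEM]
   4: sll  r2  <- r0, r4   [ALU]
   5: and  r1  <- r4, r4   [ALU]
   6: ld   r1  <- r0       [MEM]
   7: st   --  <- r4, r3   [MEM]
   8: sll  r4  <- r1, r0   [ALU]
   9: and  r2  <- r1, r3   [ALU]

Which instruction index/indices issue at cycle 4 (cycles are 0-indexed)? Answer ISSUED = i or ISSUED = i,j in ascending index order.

c0: i0&i1 mulh ld  2-wide
c1: i2 beq  no-port BR/MEM
c2: i3 ld  WAW r2
c3: i4&i5 sll and  2-wide
c4: i6 ld  no-port MEM/MEM
c5: i7&i8 st sll  2-wide
c6: i9 and  tail

ISSUED = 6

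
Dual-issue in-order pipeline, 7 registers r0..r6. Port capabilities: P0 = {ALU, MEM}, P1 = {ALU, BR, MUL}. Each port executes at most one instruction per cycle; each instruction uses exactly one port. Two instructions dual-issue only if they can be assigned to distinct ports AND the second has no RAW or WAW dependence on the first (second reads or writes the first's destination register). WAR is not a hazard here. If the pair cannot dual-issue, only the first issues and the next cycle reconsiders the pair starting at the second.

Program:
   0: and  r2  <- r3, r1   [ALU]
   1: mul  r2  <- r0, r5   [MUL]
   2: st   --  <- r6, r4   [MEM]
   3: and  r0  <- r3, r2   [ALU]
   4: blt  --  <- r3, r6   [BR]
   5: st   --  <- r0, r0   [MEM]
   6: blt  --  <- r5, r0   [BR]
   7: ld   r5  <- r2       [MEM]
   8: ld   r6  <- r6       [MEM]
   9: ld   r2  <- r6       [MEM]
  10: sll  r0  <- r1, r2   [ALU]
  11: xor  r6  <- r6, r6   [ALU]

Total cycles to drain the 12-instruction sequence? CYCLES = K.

CYCLES = 8

#0 head=0: and i0 WAW r2
#1 head=1: mul;st i1+i2 pair
#2 head=3: and;blt i3+i4 pair
#3 head=5: st;blt i5+i6 pair
#4 head=7: ld i7 no-port MEM/MEM
#5 head=8: ld i8 no-port MEM/MEM
#6 head=9: ld i9 RAW r2
#7 head=10: sll;xor i10+i11 pair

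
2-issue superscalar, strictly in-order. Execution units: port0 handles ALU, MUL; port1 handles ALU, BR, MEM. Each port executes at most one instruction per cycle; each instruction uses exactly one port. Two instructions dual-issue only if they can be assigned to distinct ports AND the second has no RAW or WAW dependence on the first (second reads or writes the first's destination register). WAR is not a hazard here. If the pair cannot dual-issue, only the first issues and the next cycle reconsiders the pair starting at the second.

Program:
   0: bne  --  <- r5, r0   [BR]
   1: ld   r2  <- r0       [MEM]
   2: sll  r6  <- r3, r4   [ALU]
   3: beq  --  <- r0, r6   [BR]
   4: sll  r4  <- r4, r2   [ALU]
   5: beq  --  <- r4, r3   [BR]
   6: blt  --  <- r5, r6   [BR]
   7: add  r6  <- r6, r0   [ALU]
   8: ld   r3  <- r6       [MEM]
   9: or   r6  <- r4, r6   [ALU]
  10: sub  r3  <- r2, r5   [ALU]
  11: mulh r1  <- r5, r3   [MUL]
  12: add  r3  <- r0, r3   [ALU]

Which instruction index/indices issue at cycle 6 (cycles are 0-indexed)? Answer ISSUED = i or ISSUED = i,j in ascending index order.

  cy0 -> i0 (bne.BR) no-port BR/MEM
  cy1 -> i1+i2 (ld.MEM/sll.ALU) pair
  cy2 -> i3+i4 (beq.BR/sll.ALU) pair
  cy3 -> i5 (beq.BR) no-port BR/BR
  cy4 -> i6+i7 (blt.BR/add.ALU) pair
  cy5 -> i8+i9 (ld.MEM/or.ALU) pair
  cy6 -> i10 (sub.ALU) RAW r3
  cy7 -> i11+i12 (mulh.MUL/add.ALU) pair

ISSUED = 10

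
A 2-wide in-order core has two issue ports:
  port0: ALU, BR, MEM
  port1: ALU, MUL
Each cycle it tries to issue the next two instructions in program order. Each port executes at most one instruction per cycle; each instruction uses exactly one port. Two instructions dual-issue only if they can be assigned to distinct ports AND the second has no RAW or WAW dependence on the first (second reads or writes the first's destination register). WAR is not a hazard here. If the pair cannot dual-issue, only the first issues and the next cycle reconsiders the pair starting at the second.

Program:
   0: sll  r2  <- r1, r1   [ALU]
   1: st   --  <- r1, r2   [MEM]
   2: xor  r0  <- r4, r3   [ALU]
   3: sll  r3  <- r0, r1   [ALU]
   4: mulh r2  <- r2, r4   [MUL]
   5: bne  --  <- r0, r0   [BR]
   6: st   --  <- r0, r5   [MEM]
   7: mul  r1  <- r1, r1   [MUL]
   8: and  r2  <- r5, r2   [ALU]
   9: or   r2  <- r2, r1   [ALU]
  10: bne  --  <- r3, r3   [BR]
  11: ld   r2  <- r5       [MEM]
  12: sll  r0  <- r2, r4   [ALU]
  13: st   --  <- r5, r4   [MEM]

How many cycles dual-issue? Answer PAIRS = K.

#0 head=0: sll.ALU i0 RAW r2
#1 head=1: st.MEM+xor.ALU i1+i2 dual
#2 head=3: sll.ALU+mulh.MUL i3+i4 dual
#3 head=5: bne.BR i5 no-port BR/MEM
#4 head=6: st.MEM+mul.MUL i6+i7 dual
#5 head=8: and.ALU i8 RAW+WAW r2
#6 head=9: or.ALU+bne.BR i9+i10 dual
#7 head=11: ld.MEM i11 RAW r2
#8 head=12: sll.ALU+st.MEM i12+i13 dual

PAIRS = 5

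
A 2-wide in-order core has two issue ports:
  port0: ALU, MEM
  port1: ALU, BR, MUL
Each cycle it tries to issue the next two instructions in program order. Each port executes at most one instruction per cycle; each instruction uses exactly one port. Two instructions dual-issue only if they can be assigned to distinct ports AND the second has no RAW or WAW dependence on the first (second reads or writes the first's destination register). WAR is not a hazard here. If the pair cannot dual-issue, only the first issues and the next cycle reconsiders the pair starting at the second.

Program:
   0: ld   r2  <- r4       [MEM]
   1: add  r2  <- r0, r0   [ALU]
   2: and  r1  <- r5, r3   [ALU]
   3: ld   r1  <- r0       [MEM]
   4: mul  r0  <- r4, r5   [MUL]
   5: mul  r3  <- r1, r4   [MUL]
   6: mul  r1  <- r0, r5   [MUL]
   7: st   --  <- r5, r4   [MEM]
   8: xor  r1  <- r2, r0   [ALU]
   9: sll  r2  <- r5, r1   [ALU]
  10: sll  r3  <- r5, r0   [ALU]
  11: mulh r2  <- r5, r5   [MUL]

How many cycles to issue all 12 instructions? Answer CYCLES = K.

#0 head=0: ld i0 WAW r2
#1 head=1: add and i1/i2 pair
#2 head=3: ld mul i3/i4 pair
#3 head=5: mul i5 no-port MUL/MUL
#4 head=6: mul st i6/i7 pair
#5 head=8: xor i8 RAW r1
#6 head=9: sll sll i9/i10 pair
#7 head=11: mulh i11 tail

CYCLES = 8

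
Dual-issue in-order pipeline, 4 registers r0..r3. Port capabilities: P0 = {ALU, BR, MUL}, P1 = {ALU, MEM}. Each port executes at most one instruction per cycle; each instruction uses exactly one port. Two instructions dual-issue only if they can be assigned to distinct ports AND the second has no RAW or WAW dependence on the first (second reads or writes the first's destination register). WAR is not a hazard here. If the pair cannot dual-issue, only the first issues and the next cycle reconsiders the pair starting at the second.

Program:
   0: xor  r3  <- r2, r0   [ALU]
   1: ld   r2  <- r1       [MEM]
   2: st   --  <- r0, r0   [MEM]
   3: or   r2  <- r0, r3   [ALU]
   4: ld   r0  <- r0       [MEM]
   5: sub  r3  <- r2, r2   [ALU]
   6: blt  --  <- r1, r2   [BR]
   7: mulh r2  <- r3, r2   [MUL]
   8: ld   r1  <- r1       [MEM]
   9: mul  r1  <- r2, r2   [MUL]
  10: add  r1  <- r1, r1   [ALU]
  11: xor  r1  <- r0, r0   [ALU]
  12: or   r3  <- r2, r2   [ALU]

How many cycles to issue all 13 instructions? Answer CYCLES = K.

CYCLES = 8

t=0 i0+i1:xor+ld ; pair
t=1 i2+i3:st+or ; pair
t=2 i4+i5:ld+sub ; pair
t=3 i6:blt ; no-port BR/MUL
t=4 i7+i8:mulh+ld ; pair
t=5 i9:mul ; RAW+WAW r1
t=6 i10:add ; WAW r1
t=7 i11+i12:xor+or ; pair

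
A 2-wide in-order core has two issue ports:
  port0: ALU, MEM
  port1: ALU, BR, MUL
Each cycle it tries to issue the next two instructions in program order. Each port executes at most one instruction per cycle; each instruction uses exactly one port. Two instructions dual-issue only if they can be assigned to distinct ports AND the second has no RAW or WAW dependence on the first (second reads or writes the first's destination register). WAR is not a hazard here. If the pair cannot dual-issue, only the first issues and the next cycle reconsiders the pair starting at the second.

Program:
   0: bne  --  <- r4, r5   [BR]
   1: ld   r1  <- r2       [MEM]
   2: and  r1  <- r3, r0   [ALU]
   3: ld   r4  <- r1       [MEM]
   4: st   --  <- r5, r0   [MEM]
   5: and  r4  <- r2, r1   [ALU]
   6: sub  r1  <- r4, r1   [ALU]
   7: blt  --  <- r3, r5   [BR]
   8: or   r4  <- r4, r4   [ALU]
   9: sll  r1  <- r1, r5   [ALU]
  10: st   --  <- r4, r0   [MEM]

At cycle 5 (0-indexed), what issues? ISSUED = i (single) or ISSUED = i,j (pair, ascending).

ISSUED = 8,9

#0 head=0: bne;ld i0,i1 2-wide
#1 head=2: and i2 RAW r1
#2 head=3: ld i3 no-port MEM/MEM
#3 head=4: st;and i4,i5 2-wide
#4 head=6: sub;blt i6,i7 2-wide
#5 head=8: or;sll i8,i9 2-wide
#6 head=10: st i10 tail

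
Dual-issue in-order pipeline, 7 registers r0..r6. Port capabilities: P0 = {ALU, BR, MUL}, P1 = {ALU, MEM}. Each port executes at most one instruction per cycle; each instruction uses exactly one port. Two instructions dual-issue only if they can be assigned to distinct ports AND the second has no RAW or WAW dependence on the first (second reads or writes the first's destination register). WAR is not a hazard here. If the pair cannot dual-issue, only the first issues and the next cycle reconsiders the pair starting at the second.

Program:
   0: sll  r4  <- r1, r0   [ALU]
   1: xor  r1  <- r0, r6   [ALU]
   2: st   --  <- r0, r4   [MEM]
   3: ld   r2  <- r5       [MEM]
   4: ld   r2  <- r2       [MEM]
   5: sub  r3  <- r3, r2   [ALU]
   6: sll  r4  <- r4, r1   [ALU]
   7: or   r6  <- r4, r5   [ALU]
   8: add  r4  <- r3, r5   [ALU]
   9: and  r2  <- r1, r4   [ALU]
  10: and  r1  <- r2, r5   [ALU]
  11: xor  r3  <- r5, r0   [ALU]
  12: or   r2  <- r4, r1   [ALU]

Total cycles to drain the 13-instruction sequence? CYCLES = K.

CYCLES = 9

0. sll;xor @i0&i1  | dual
1. st @i2  | no-port MEM/MEM
2. ld @i3  | no-port MEM/MEM
3. ld @i4  | RAW r2
4. sub;sll @i5&i6  | dual
5. or;add @i7&i8  | dual
6. and @i9  | RAW r2
7. and;xor @i10&i11  | dual
8. or @i12  | tail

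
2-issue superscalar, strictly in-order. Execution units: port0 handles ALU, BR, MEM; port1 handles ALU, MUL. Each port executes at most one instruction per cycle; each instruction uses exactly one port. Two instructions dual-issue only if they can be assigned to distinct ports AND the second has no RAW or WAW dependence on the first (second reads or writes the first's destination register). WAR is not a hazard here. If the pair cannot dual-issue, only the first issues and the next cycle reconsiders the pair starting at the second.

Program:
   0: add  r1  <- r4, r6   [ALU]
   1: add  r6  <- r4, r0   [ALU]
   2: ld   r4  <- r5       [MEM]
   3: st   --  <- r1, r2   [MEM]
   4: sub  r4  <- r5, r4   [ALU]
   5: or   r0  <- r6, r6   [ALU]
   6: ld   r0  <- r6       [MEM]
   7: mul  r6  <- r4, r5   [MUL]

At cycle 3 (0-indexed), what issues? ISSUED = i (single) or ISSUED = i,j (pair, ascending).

c0: i0/i1 add.ALU;add.ALU  pair
c1: i2 ld.MEM  no-port MEM/MEM
c2: i3/i4 st.MEM;sub.ALU  pair
c3: i5 or.ALU  WAW r0
c4: i6/i7 ld.MEM;mul.MUL  pair

ISSUED = 5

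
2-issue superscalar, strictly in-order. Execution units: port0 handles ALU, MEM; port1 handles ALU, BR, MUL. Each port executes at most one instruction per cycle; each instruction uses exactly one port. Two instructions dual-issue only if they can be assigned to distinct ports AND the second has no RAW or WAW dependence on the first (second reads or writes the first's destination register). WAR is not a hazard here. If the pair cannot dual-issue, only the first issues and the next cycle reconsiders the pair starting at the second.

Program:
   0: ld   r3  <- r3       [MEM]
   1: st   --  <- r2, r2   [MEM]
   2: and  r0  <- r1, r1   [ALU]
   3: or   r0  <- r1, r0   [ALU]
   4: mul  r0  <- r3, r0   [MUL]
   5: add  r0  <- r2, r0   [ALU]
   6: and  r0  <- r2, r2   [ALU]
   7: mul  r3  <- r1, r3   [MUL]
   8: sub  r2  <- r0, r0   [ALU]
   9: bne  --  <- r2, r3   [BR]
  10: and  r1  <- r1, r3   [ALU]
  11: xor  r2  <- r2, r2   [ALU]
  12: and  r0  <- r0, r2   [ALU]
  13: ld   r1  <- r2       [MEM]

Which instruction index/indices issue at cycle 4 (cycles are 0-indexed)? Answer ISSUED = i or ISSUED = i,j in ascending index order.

c0: i0 ld  no-port MEM/MEM
c1: i1+i2 st;and  pair
c2: i3 or  RAW+WAW r0
c3: i4 mul  RAW+WAW r0
c4: i5 add  WAW r0
c5: i6+i7 and;mul  pair
c6: i8 sub  RAW r2
c7: i9+i10 bne;and  pair
c8: i11 xor  RAW r2
c9: i12+i13 and;ld  pair

ISSUED = 5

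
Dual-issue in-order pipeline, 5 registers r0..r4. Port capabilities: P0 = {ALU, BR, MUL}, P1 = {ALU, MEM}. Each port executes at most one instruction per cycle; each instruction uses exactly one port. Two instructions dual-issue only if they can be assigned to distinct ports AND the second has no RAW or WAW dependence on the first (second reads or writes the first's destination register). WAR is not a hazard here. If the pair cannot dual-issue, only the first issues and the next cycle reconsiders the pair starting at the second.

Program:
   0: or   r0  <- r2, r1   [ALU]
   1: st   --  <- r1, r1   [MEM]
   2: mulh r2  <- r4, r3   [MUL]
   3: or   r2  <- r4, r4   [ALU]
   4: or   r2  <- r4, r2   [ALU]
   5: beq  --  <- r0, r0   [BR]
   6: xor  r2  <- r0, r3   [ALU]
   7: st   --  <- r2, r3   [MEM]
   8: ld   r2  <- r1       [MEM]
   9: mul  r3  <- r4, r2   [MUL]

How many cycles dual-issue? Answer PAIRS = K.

[0] i0+i1  or/st  -- pair
[1] i2  mulh  -- WAW r2
[2] i3  or  -- RAW+WAW r2
[3] i4+i5  or/beq  -- pair
[4] i6  xor  -- RAW r2
[5] i7  st  -- no-port MEM/MEM
[6] i8  ld  -- RAW r2
[7] i9  mul  -- tail

PAIRS = 2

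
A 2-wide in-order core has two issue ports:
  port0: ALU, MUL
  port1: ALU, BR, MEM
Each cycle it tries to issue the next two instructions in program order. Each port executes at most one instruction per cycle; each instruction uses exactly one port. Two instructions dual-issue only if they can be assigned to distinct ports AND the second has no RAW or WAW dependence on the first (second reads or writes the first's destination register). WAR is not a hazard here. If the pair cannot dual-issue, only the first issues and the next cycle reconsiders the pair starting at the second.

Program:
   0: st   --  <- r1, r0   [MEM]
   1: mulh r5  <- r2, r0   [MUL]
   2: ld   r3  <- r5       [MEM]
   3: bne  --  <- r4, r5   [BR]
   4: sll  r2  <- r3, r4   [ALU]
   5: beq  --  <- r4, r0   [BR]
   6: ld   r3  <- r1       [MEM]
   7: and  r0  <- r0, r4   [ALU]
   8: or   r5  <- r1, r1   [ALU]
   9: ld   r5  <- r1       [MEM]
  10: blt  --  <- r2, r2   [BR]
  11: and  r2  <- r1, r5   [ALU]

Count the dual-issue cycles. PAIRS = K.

PAIRS = 4

[0] i0/i1  st mulh  -- dual
[1] i2  ld  -- no-port MEM/BR
[2] i3/i4  bne sll  -- dual
[3] i5  beq  -- no-port BR/MEM
[4] i6/i7  ld and  -- dual
[5] i8  or  -- WAW r5
[6] i9  ld  -- no-port MEM/BR
[7] i10/i11  blt and  -- dual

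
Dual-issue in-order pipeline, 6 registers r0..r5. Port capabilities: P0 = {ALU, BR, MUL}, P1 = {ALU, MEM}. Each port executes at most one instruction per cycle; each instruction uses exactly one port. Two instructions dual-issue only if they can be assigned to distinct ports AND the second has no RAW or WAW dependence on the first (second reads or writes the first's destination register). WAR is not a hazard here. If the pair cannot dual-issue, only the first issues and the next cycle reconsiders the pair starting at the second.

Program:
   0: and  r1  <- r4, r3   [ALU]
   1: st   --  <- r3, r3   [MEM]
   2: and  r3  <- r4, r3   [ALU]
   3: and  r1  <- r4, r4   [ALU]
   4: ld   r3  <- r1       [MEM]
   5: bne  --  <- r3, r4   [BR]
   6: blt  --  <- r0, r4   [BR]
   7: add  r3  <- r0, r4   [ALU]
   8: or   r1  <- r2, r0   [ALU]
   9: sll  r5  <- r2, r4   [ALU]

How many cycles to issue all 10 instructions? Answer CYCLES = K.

t=0 i0,i1:and/st ; pair
t=1 i2,i3:and/and ; pair
t=2 i4:ld ; RAW r3
t=3 i5:bne ; no-port BR/BR
t=4 i6,i7:blt/add ; pair
t=5 i8,i9:or/sll ; pair

CYCLES = 6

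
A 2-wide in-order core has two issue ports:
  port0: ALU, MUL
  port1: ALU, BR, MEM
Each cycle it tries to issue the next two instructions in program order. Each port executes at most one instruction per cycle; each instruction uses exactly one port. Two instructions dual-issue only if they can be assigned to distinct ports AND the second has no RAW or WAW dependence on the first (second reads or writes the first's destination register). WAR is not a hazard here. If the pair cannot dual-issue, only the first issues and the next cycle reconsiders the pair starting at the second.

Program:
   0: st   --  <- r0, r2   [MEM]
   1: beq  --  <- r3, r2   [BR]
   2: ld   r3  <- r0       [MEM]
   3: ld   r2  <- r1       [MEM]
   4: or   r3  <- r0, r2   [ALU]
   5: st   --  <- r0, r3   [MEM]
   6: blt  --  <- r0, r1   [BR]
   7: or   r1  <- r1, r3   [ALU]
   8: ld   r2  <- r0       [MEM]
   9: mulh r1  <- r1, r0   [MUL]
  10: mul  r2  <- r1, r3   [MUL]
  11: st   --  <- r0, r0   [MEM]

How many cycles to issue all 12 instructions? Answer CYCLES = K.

[0] i0  st.MEM  -- no-port MEM/BR
[1] i1  beq.BR  -- no-port BR/MEM
[2] i2  ld.MEM  -- no-port MEM/MEM
[3] i3  ld.MEM  -- RAW r2
[4] i4  or.ALU  -- RAW r3
[5] i5  st.MEM  -- no-port MEM/BR
[6] i6/i7  blt.BR;or.ALU  -- pair
[7] i8/i9  ld.MEM;mulh.MUL  -- pair
[8] i10/i11  mul.MUL;st.MEM  -- pair

CYCLES = 9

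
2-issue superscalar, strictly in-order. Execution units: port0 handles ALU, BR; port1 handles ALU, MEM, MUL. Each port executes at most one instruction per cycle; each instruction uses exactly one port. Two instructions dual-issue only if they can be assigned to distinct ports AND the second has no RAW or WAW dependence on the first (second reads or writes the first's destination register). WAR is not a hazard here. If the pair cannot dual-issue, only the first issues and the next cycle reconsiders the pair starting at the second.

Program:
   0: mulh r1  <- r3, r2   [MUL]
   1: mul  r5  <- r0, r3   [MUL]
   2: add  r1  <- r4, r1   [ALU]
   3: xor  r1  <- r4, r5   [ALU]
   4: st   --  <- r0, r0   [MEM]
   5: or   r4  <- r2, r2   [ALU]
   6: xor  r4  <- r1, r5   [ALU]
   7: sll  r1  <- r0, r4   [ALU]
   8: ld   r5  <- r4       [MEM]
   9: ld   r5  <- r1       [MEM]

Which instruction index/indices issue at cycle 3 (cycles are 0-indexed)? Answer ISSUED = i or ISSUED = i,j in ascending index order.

t=0 i0:mulh ; no-port MUL/MUL
t=1 i1/i2:mul+add ; pair
t=2 i3/i4:xor+st ; pair
t=3 i5:or ; WAW r4
t=4 i6:xor ; RAW r4
t=5 i7/i8:sll+ld ; pair
t=6 i9:ld ; tail

ISSUED = 5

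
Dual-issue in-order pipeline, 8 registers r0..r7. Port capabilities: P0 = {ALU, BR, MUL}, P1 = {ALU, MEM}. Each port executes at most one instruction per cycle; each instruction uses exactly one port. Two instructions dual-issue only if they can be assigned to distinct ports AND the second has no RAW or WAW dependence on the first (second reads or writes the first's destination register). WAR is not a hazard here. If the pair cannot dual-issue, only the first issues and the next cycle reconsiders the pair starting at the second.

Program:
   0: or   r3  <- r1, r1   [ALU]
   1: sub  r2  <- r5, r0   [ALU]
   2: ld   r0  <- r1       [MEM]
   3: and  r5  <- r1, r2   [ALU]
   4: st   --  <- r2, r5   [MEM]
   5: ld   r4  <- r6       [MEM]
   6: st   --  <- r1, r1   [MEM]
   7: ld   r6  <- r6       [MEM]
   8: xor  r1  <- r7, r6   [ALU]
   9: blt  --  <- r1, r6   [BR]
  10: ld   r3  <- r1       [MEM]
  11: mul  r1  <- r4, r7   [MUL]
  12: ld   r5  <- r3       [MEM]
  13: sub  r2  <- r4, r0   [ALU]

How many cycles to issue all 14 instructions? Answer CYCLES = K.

t=0 i0&i1:or/sub ; dual
t=1 i2&i3:ld/and ; dual
t=2 i4:st ; no-port MEM/MEM
t=3 i5:ld ; no-port MEM/MEM
t=4 i6:st ; no-port MEM/MEM
t=5 i7:ld ; RAW r6
t=6 i8:xor ; RAW r1
t=7 i9&i10:blt/ld ; dual
t=8 i11&i12:mul/ld ; dual
t=9 i13:sub ; tail

CYCLES = 10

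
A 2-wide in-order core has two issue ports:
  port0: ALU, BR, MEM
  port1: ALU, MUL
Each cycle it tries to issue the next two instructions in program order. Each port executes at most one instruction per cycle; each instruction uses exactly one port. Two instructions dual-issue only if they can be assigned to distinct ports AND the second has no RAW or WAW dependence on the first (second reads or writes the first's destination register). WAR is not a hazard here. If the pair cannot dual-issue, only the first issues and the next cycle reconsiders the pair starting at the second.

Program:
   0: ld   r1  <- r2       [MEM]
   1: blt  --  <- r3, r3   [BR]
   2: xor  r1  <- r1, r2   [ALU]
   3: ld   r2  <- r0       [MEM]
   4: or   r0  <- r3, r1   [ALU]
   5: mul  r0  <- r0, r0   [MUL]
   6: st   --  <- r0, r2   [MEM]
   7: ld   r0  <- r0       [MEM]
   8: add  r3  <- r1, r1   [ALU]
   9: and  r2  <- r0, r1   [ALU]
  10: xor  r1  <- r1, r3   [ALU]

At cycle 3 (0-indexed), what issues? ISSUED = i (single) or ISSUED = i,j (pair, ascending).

ISSUED = 5

  cy0 -> i0 (ld.MEM) no-port MEM/BR
  cy1 -> i1&i2 (blt.BR xor.ALU) pair
  cy2 -> i3&i4 (ld.MEM or.ALU) pair
  cy3 -> i5 (mul.MUL) RAW r0
  cy4 -> i6 (st.MEM) no-port MEM/MEM
  cy5 -> i7&i8 (ld.MEM add.ALU) pair
  cy6 -> i9&i10 (and.ALU xor.ALU) pair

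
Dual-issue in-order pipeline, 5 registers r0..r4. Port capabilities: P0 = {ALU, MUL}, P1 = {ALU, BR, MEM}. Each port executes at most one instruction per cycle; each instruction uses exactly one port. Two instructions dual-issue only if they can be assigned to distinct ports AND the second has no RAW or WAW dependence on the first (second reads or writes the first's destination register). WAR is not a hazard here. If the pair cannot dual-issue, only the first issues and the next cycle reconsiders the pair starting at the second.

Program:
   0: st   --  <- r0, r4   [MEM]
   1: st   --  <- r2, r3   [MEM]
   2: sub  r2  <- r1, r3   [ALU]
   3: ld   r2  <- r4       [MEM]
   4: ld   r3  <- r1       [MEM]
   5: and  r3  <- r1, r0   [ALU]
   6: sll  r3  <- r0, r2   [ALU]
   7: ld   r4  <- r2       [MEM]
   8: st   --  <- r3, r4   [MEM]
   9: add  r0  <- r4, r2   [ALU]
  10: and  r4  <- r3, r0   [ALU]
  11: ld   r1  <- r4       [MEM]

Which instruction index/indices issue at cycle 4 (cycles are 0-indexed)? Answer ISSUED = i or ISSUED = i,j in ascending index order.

ISSUED = 5

[0] i0  st.MEM  -- no-port MEM/MEM
[1] i1,i2  st.MEM+sub.ALU  -- pair
[2] i3  ld.MEM  -- no-port MEM/MEM
[3] i4  ld.MEM  -- WAW r3
[4] i5  and.ALU  -- WAW r3
[5] i6,i7  sll.ALU+ld.MEM  -- pair
[6] i8,i9  st.MEM+add.ALU  -- pair
[7] i10  and.ALU  -- RAW r4
[8] i11  ld.MEM  -- tail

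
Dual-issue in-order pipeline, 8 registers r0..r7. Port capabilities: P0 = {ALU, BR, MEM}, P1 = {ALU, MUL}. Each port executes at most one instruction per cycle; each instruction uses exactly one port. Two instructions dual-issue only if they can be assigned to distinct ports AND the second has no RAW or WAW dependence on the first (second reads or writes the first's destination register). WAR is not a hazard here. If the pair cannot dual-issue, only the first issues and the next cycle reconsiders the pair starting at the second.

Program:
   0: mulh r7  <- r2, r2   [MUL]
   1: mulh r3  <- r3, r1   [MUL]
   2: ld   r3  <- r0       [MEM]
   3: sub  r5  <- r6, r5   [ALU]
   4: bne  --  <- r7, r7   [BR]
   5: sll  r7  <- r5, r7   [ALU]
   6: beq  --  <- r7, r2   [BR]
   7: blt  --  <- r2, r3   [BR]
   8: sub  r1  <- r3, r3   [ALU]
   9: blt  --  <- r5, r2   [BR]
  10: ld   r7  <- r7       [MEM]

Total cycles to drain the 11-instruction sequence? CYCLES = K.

#0 head=0: mulh i0 no-port MUL/MUL
#1 head=1: mulh i1 WAW r3
#2 head=2: ld;sub i2/i3 pair
#3 head=4: bne;sll i4/i5 pair
#4 head=6: beq i6 no-port BR/BR
#5 head=7: blt;sub i7/i8 pair
#6 head=9: blt i9 no-port BR/MEM
#7 head=10: ld i10 tail

CYCLES = 8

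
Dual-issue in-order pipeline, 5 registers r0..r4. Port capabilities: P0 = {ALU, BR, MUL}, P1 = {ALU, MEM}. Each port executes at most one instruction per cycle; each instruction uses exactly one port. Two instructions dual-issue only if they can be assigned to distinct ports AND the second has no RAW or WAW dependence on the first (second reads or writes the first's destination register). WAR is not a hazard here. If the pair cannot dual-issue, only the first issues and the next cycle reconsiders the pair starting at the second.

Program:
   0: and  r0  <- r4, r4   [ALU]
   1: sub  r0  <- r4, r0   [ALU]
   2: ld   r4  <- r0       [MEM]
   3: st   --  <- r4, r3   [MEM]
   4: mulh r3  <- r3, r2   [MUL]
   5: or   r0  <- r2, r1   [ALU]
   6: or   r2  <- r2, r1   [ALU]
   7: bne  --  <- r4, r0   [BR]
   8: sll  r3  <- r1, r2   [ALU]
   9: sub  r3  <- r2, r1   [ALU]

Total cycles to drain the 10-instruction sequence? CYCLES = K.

CYCLES = 7

t=0 i0:and.ALU ; RAW+WAW r0
t=1 i1:sub.ALU ; RAW r0
t=2 i2:ld.MEM ; no-port MEM/MEM
t=3 i3/i4:st.MEM mulh.MUL ; dual
t=4 i5/i6:or.ALU or.ALU ; dual
t=5 i7/i8:bne.BR sll.ALU ; dual
t=6 i9:sub.ALU ; tail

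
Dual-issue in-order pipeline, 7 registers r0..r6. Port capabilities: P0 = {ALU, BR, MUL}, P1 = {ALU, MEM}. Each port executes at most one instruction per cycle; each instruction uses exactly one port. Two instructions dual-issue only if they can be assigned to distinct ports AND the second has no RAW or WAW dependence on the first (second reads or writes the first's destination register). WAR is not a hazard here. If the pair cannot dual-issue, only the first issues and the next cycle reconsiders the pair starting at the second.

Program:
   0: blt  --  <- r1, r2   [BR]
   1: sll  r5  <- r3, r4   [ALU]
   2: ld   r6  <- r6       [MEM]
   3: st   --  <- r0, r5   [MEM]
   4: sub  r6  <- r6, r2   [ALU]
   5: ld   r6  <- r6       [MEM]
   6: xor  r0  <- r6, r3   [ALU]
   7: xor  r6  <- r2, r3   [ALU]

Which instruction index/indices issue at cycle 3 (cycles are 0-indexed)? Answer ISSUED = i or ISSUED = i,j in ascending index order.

0. blt.BR sll.ALU @i0&i1  | pair
1. ld.MEM @i2  | no-port MEM/MEM
2. st.MEM sub.ALU @i3&i4  | pair
3. ld.MEM @i5  | RAW r6
4. xor.ALU xor.ALU @i6&i7  | pair

ISSUED = 5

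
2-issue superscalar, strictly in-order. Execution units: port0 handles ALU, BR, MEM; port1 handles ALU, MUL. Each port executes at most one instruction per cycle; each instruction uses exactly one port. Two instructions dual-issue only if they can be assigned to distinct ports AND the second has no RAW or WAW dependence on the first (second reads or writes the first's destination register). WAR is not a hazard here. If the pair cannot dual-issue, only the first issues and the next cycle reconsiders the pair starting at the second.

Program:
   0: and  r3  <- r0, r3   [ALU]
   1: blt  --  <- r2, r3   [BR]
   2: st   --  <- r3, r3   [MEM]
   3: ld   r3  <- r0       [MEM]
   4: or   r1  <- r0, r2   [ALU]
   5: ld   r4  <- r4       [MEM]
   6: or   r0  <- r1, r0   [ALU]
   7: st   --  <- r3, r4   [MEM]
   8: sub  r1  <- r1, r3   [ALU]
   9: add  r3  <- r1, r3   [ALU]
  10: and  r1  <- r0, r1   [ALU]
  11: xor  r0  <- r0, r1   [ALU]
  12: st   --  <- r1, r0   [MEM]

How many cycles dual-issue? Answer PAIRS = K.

c0: i0 and  RAW r3
c1: i1 blt  no-port BR/MEM
c2: i2 st  no-port MEM/MEM
c3: i3&i4 ld/or  pair
c4: i5&i6 ld/or  pair
c5: i7&i8 st/sub  pair
c6: i9&i10 add/and  pair
c7: i11 xor  RAW r0
c8: i12 st  tail

PAIRS = 4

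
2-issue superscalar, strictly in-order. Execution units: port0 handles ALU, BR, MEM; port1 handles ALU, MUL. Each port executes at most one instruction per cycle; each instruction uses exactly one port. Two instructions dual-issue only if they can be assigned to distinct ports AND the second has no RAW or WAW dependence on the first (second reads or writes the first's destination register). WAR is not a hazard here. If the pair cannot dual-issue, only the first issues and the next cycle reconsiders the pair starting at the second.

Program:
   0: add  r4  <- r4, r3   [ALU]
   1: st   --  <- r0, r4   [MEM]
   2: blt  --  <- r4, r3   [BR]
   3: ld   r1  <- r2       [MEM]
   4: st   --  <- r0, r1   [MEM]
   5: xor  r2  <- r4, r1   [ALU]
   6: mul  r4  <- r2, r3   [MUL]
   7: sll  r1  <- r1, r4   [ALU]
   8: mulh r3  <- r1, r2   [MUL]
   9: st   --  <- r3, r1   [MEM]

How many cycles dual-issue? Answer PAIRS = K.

0. add @i0  | RAW r4
1. st @i1  | no-port MEM/BR
2. blt @i2  | no-port BR/MEM
3. ld @i3  | no-port MEM/MEM
4. st xor @i4/i5  | pair
5. mul @i6  | RAW r4
6. sll @i7  | RAW r1
7. mulh @i8  | RAW r3
8. st @i9  | tail

PAIRS = 1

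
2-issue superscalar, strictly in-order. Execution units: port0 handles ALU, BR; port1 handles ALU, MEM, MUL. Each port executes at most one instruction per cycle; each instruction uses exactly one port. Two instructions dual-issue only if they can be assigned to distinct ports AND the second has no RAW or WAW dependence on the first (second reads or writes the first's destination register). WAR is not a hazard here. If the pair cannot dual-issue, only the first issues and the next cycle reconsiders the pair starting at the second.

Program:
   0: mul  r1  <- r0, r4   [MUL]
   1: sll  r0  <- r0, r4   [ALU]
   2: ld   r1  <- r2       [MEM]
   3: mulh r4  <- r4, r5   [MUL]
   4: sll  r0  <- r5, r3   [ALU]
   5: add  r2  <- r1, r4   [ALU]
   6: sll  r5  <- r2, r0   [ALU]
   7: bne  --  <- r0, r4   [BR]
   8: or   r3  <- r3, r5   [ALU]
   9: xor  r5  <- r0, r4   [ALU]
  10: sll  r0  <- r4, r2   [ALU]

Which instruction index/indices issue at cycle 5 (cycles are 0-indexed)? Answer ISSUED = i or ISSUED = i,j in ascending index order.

ISSUED = 8,9

#0 head=0: mul sll i0,i1 pair
#1 head=2: ld i2 no-port MEM/MUL
#2 head=3: mulh sll i3,i4 pair
#3 head=5: add i5 RAW r2
#4 head=6: sll bne i6,i7 pair
#5 head=8: or xor i8,i9 pair
#6 head=10: sll i10 tail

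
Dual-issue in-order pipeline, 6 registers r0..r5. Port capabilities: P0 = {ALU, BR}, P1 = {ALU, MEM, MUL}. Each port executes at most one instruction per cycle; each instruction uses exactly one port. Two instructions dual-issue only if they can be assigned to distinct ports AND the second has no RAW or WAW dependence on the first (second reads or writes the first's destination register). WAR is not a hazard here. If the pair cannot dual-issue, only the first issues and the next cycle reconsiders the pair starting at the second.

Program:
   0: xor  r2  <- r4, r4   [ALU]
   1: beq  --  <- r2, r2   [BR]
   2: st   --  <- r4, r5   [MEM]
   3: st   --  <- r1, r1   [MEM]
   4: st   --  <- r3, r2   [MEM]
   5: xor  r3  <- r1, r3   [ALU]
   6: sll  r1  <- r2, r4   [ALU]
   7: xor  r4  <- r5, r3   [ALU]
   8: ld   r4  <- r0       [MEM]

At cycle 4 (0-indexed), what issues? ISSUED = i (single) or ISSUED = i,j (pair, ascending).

t=0 i0:xor ; RAW r2
t=1 i1+i2:beq/st ; pair
t=2 i3:st ; no-port MEM/MEM
t=3 i4+i5:st/xor ; pair
t=4 i6+i7:sll/xor ; pair
t=5 i8:ld ; tail

ISSUED = 6,7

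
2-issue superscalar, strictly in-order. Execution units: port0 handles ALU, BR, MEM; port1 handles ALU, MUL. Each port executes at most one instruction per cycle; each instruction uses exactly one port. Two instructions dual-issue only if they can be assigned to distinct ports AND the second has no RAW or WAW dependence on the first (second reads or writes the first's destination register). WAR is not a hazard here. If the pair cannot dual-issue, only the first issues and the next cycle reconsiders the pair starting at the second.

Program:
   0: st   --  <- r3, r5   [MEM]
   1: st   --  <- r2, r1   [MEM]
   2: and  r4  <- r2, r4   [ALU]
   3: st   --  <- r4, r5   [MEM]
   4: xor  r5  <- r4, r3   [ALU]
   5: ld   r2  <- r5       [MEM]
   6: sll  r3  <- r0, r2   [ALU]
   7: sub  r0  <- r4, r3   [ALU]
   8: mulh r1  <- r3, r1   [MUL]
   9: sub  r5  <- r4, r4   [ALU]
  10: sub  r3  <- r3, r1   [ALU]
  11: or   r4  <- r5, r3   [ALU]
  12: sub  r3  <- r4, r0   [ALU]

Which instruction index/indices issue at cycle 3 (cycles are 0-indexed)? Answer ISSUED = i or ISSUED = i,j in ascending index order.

  cy0 -> i0 (st.MEM) no-port MEM/MEM
  cy1 -> i1+i2 (st.MEM;and.ALU) 2-wide
  cy2 -> i3+i4 (st.MEM;xor.ALU) 2-wide
  cy3 -> i5 (ld.MEM) RAW r2
  cy4 -> i6 (sll.ALU) RAW r3
  cy5 -> i7+i8 (sub.ALU;mulh.MUL) 2-wide
  cy6 -> i9+i10 (sub.ALU;sub.ALU) 2-wide
  cy7 -> i11 (or.ALU) RAW r4
  cy8 -> i12 (sub.ALU) tail

ISSUED = 5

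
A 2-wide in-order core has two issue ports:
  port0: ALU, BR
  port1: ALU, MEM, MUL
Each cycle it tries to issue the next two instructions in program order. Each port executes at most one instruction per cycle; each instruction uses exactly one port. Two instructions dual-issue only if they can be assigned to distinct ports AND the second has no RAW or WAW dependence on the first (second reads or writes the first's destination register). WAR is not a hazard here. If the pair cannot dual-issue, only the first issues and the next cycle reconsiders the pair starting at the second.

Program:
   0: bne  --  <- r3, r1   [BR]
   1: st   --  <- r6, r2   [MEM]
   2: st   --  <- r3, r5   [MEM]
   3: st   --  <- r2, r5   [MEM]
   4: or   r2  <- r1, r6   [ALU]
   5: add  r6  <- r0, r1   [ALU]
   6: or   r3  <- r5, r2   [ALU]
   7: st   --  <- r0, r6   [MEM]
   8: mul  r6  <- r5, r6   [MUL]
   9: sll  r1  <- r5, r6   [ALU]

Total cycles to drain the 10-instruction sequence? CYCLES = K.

CYCLES = 7

  cy0 -> i0,i1 (bne/st) pair
  cy1 -> i2 (st) no-port MEM/MEM
  cy2 -> i3,i4 (st/or) pair
  cy3 -> i5,i6 (add/or) pair
  cy4 -> i7 (st) no-port MEM/MUL
  cy5 -> i8 (mul) RAW r6
  cy6 -> i9 (sll) tail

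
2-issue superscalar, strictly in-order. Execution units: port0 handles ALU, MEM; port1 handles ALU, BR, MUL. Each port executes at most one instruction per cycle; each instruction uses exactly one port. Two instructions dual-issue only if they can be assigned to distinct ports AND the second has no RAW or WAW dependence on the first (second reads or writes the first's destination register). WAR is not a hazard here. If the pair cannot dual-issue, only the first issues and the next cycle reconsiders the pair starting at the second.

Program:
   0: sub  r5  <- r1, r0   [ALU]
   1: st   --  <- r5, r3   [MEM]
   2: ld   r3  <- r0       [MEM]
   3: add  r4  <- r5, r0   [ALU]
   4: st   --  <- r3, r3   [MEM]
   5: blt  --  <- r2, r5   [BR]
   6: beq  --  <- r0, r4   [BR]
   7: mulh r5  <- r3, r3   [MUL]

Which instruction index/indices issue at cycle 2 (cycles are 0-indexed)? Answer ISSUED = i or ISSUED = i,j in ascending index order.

t=0 i0:sub ; RAW r5
t=1 i1:st ; no-port MEM/MEM
t=2 i2+i3:ld+add ; dual
t=3 i4+i5:st+blt ; dual
t=4 i6:beq ; no-port BR/MUL
t=5 i7:mulh ; tail

ISSUED = 2,3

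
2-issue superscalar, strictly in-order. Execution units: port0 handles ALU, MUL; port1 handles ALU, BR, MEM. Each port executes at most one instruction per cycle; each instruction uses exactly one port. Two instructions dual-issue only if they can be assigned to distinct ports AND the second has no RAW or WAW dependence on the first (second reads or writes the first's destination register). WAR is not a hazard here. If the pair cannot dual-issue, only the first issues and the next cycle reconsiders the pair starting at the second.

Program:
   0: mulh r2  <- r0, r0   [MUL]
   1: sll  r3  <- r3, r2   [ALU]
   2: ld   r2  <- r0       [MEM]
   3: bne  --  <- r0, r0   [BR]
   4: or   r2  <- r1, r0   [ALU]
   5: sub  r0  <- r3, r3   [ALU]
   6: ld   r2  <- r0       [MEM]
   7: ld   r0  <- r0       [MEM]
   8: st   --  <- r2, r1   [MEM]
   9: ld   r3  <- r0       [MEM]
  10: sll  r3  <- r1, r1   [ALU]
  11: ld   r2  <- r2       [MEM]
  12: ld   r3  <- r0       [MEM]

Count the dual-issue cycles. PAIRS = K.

PAIRS = 3

[0] i0  mulh  -- RAW r2
[1] i1&i2  sll/ld  -- 2-wide
[2] i3&i4  bne/or  -- 2-wide
[3] i5  sub  -- RAW r0
[4] i6  ld  -- no-port MEM/MEM
[5] i7  ld  -- no-port MEM/MEM
[6] i8  st  -- no-port MEM/MEM
[7] i9  ld  -- WAW r3
[8] i10&i11  sll/ld  -- 2-wide
[9] i12  ld  -- tail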